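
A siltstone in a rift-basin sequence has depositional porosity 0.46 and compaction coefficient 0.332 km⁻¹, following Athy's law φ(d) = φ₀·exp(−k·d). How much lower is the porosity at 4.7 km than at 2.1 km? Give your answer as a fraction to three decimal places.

0.132

φ(2.1) = 0.46·e^(−0.332×2.1) = 0.2291
φ(4.7) = 0.46·e^(−0.332×4.7) = 0.0966
Δφ = 0.2291 − 0.0966 = 0.1324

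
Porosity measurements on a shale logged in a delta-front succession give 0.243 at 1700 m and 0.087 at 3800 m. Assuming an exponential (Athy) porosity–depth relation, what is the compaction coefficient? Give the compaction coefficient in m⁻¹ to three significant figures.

Working in km (1 km = 1000 m; k in km⁻¹ = k in m⁻¹ × 1000):
Athy: n(Z) = n₀ e^(−kZ) ⇒ n₁/n₂ = e^{k(Z₂−Z₁)} ⇒ k = ln(n₁/n₂)/(Z₂−Z₁)
k = ln(0.243/0.087) / (3.8 − 1.7) = ln(2.793) / 2.1 = 1.0272 / 2.1 = 0.4891 km⁻¹

0.000489 m⁻¹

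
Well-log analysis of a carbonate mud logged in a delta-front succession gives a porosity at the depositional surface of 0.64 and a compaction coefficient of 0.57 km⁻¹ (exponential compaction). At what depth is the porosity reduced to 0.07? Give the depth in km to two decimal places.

Invert Athy's law: z = ln(φ₀/φ) / β
z = ln(0.64/0.07) / 0.57 = ln(9.143) / 0.57 = 2.2130 / 0.57 = 3.882 km

3.88 km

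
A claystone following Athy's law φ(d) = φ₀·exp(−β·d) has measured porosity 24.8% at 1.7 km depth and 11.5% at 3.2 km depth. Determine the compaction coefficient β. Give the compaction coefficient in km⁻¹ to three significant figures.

0.512 km⁻¹

Athy: φ(d) = φ₀ e^(−βd) ⇒ φ₁/φ₂ = e^{β(d₂−d₁)} ⇒ β = ln(φ₁/φ₂)/(d₂−d₁)
β = ln(0.248/0.115) / (3.2 − 1.7) = ln(2.157) / 1.5 = 0.7685 / 1.5 = 0.5123 km⁻¹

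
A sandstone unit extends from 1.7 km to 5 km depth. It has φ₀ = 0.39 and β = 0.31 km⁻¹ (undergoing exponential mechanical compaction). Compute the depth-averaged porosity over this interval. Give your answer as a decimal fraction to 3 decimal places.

0.144

⟨φ⟩ = (1/(z₂−z₁)) ∫ φ₀ e^(−βz) dz = φ₀·(e^(−β·z₁) − e^(−β·z₂)) / (β·(z₂−z₁))
e^(−0.31×1.7) = 0.5904; e^(−0.31×5) = 0.2122
⟨φ⟩ = 0.39 × (0.5904 − 0.2122) / (0.31 × 3.3) = 0.39 × 0.3696 = 0.1442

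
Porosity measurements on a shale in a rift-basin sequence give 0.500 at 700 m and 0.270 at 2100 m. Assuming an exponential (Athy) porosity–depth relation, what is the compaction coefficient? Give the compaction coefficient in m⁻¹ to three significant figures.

0.000440 m⁻¹

Working in km (1 km = 1000 m; β in km⁻¹ = β in m⁻¹ × 1000):
Athy: phi(d) = phi₀ e^(−βd) ⇒ phi₁/phi₂ = e^{β(d₂−d₁)} ⇒ β = ln(phi₁/phi₂)/(d₂−d₁)
β = ln(0.5/0.27) / (2.1 − 0.7) = ln(1.852) / 1.4 = 0.6162 / 1.4 = 0.4401 km⁻¹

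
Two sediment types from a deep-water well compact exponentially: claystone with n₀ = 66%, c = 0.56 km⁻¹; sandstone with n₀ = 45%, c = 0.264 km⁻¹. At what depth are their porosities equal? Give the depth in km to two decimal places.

1.29 km

Set n₀ₐ e^(−cₐZ) = n₀ᵦ e^(−cᵦZ) ⇒ ln(n₀ₐ/n₀ᵦ) = (cₐ − cᵦ)·Z
Z = ln(0.66/0.45) / (0.56 − 0.264) = 0.3830 / 0.296 = 1.294 km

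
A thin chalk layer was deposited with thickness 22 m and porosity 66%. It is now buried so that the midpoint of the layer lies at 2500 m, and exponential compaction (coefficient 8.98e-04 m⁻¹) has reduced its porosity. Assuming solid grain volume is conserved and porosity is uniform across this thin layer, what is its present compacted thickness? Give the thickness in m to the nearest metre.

Working in km (1 km = 1000 m; β in km⁻¹ = β in m⁻¹ × 1000):
Porosity at 2.5 km: n = 0.66·exp(−0.898×2.5) = 0.0699
Solid-volume conservation: h(1−n) = h₀(1−n₀) ⇒ h = h₀·(1−n₀)/(1−n)
h = 0.022 × (1 − 0.66)/(1 − 0.0699) = 0.022 × 0.3656 = 0.0080 km

8 m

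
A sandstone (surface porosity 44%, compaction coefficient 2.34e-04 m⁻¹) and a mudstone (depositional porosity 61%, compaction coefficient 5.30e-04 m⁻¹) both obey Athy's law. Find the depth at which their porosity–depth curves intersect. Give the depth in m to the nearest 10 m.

Working in km (1 km = 1000 m; c in km⁻¹ = c in m⁻¹ × 1000):
Set φ₀ₐ e^(−cₐZ) = φ₀ᵦ e^(−cᵦZ) ⇒ ln(φ₀ₐ/φ₀ᵦ) = (cₐ − cᵦ)·Z
Z = ln(0.44/0.61) / (0.234 − 0.53) = -0.3267 / -0.296 = 1.104 km

1100 m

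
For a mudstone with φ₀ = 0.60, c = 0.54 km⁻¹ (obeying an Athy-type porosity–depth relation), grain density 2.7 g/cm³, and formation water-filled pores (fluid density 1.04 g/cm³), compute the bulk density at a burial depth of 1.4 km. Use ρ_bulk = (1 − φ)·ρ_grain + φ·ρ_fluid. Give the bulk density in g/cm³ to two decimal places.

2.23 g/cm³

Porosity at depth: φ = 0.6·exp(−0.54×1.4) = 0.6×0.4695 = 0.2817
Bulk density: ρ_b = (1−φ)ρ_g + φ·ρ_f = 0.7183×2.7 + 0.2817×1.04
       = 1.939 + 0.293 = 2.232 g/cm³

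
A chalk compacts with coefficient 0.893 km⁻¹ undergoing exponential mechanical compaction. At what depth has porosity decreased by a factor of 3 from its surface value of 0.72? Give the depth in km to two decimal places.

φ/φ₀ = 1/3 ⇒ exp(−β·z) = 1/3 ⇒ z = ln(3) / β
z = 1.0986 / 0.893 = 1.230 km

1.23 km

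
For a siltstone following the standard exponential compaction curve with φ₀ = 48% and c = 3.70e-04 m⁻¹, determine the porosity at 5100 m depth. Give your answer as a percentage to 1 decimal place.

7.3%

Working in km (1 km = 1000 m; c in km⁻¹ = c in m⁻¹ × 1000):
φ = φ₀·exp(−c·d) = 0.48 × exp(−0.37 × 5.1) = 0.48 × exp(−1.887)
  = 0.48 × 0.1515 = 0.0727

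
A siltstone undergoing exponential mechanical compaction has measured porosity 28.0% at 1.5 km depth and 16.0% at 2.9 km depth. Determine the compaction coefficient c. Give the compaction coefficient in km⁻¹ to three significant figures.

0.400 km⁻¹

Athy: φ(z) = φ₀ e^(−cz) ⇒ φ₁/φ₂ = e^{c(z₂−z₁)} ⇒ c = ln(φ₁/φ₂)/(z₂−z₁)
c = ln(0.28/0.16) / (2.9 − 1.5) = ln(1.75) / 1.4 = 0.5596 / 1.4 = 0.3997 km⁻¹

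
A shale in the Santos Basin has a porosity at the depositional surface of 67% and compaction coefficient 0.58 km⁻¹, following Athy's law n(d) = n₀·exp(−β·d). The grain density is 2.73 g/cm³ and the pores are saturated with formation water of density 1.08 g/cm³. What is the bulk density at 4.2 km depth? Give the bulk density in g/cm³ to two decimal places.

Porosity at depth: n = 0.67·exp(−0.58×4.2) = 0.67×0.0875 = 0.0586
Bulk density: ρ_b = (1−n)ρ_g + n·ρ_f = 0.9414×2.73 + 0.0586×1.08
       = 2.570 + 0.063 = 2.633 g/cm³

2.63 g/cm³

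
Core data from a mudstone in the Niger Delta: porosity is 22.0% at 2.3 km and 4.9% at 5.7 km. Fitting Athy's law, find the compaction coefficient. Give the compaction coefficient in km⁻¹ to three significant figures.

Athy: n(d) = n₀ e^(−cd) ⇒ n₁/n₂ = e^{c(d₂−d₁)} ⇒ c = ln(n₁/n₂)/(d₂−d₁)
c = ln(0.22/0.049) / (5.7 − 2.3) = ln(4.49) / 3.4 = 1.5018 / 3.4 = 0.4417 km⁻¹

0.442 km⁻¹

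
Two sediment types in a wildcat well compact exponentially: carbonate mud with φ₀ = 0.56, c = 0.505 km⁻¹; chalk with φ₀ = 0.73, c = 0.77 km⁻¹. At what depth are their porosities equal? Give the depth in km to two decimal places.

1.00 km

Set φ₀ₐ e^(−cₐd) = φ₀ᵦ e^(−cᵦd) ⇒ ln(φ₀ₐ/φ₀ᵦ) = (cₐ − cᵦ)·d
d = ln(0.56/0.73) / (0.505 − 0.77) = -0.2651 / -0.265 = 1.000 km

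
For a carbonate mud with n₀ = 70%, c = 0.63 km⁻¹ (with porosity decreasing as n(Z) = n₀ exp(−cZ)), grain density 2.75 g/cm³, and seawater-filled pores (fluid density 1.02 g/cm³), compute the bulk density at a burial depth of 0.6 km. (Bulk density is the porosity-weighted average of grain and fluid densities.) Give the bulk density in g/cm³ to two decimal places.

1.92 g/cm³

Porosity at depth: n = 0.7·exp(−0.63×0.6) = 0.7×0.6852 = 0.4797
Bulk density: ρ_b = (1−n)ρ_g + n·ρ_f = 0.5203×2.75 + 0.4797×1.02
       = 1.431 + 0.489 = 1.920 g/cm³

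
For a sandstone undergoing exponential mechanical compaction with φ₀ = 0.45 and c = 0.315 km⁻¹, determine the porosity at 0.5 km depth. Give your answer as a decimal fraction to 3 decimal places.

φ = φ₀·exp(−c·z) = 0.45 × exp(−0.315 × 0.5) = 0.45 × exp(−0.1575)
  = 0.45 × 0.8543 = 0.3844

0.384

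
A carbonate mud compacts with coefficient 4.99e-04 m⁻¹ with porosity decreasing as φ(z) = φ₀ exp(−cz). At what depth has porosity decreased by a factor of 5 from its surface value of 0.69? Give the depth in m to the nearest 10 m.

Working in km (1 km = 1000 m; c in km⁻¹ = c in m⁻¹ × 1000):
φ/φ₀ = 1/5 ⇒ exp(−c·z) = 1/5 ⇒ z = ln(5) / c
z = 1.6094 / 0.499 = 3.225 km

3230 m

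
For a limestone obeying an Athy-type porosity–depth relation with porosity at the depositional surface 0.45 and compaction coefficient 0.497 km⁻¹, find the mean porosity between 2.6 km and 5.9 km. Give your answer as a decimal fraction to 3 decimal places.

⟨phi⟩ = (1/(d₂−d₁)) ∫ phi₀ e^(−cd) dd = phi₀·(e^(−c·d₁) − e^(−c·d₂)) / (c·(d₂−d₁))
e^(−0.497×2.6) = 0.2747; e^(−0.497×5.9) = 0.0533
⟨phi⟩ = 0.45 × (0.2747 − 0.0533) / (0.497 × 3.3) = 0.45 × 0.1350 = 0.0607

0.061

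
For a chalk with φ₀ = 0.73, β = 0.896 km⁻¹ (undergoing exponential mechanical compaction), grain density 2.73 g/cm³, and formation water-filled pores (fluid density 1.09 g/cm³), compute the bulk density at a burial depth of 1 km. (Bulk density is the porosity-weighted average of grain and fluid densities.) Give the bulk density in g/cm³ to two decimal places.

Porosity at depth: φ = 0.73·exp(−0.896×1) = 0.73×0.4082 = 0.2980
Bulk density: ρ_b = (1−φ)ρ_g + φ·ρ_f = 0.7020×2.73 + 0.2980×1.09
       = 1.916 + 0.325 = 2.241 g/cm³

2.24 g/cm³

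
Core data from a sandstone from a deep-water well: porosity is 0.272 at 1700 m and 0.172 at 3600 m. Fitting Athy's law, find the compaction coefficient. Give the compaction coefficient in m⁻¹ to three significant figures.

Working in km (1 km = 1000 m; β in km⁻¹ = β in m⁻¹ × 1000):
Athy: φ(Z) = φ₀ e^(−βZ) ⇒ φ₁/φ₂ = e^{β(Z₂−Z₁)} ⇒ β = ln(φ₁/φ₂)/(Z₂−Z₁)
β = ln(0.272/0.172) / (3.6 − 1.7) = ln(1.581) / 1.9 = 0.4583 / 1.9 = 0.2412 km⁻¹

0.000241 m⁻¹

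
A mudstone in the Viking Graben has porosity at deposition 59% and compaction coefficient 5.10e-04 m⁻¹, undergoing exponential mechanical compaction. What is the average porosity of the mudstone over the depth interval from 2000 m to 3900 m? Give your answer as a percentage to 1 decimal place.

13.6%

Working in km (1 km = 1000 m; c in km⁻¹ = c in m⁻¹ × 1000):
⟨phi⟩ = (1/(d₂−d₁)) ∫ phi₀ e^(−cd) dd = phi₀·(e^(−c·d₁) − e^(−c·d₂)) / (c·(d₂−d₁))
e^(−0.51×2) = 0.3606; e^(−0.51×3.9) = 0.1368
⟨phi⟩ = 0.59 × (0.3606 − 0.1368) / (0.51 × 1.9) = 0.59 × 0.2309 = 0.1362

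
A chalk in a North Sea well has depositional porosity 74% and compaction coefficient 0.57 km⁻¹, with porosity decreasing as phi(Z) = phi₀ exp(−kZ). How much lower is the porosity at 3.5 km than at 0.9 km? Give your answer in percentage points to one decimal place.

34.2 percentage points

phi(0.9) = 0.74·e^(−0.57×0.9) = 0.4430
phi(3.5) = 0.74·e^(−0.57×3.5) = 0.1007
Δphi = 0.4430 − 0.1007 = 0.3424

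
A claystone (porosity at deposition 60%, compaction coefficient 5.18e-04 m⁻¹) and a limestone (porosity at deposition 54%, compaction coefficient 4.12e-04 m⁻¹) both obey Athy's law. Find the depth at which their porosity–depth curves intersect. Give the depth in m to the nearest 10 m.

990 m

Working in km (1 km = 1000 m; c in km⁻¹ = c in m⁻¹ × 1000):
Set phi₀ₐ e^(−cₐz) = phi₀ᵦ e^(−cᵦz) ⇒ ln(phi₀ₐ/phi₀ᵦ) = (cₐ − cᵦ)·z
z = ln(0.6/0.54) / (0.518 − 0.412) = 0.1054 / 0.106 = 0.994 km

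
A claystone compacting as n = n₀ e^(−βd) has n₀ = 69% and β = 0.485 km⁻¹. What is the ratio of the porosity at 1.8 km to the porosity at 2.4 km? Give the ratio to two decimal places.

1.34

n(d₁)/n(d₂) = e^(−β·d₁)/e^(−β·d₂) = e^{β(d₂−d₁)}
= exp(0.485 × 0.6) = exp(0.291) = 1.3378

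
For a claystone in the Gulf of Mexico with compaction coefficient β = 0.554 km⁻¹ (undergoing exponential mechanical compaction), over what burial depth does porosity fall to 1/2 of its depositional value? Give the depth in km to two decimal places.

1.25 km

φ/φ₀ = 1/2 ⇒ exp(−β·d) = 1/2 ⇒ d = ln(2) / β
d = 0.6931 / 0.554 = 1.251 km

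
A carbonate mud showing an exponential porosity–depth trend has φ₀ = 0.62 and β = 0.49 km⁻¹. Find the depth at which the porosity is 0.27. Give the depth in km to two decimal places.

1.70 km

Invert Athy's law: z = ln(φ₀/φ) / β
z = ln(0.62/0.27) / 0.49 = ln(2.296) / 0.49 = 0.8313 / 0.49 = 1.697 km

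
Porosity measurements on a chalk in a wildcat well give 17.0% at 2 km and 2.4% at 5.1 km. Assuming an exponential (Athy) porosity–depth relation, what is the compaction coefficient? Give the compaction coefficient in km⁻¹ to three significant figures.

0.632 km⁻¹

Athy: phi(Z) = phi₀ e^(−kZ) ⇒ phi₁/phi₂ = e^{k(Z₂−Z₁)} ⇒ k = ln(phi₁/phi₂)/(Z₂−Z₁)
k = ln(0.17/0.024) / (5.1 − 2) = ln(7.083) / 3.1 = 1.9577 / 3.1 = 0.6315 km⁻¹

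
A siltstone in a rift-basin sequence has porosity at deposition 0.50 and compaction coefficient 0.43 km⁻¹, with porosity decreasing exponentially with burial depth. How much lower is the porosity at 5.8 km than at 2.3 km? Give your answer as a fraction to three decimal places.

0.145

φ(2.3) = 0.5·e^(−0.43×2.3) = 0.1860
φ(5.8) = 0.5·e^(−0.43×5.8) = 0.0413
Δφ = 0.1860 − 0.0413 = 0.1447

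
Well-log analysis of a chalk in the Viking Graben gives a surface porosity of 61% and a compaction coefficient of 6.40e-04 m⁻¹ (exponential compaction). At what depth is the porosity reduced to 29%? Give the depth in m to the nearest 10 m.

1160 m

Working in km (1 km = 1000 m; k in km⁻¹ = k in m⁻¹ × 1000):
Invert Athy's law: Z = ln(n₀/n) / k
Z = ln(0.61/0.29) / 0.64 = ln(2.103) / 0.64 = 0.7436 / 0.64 = 1.162 km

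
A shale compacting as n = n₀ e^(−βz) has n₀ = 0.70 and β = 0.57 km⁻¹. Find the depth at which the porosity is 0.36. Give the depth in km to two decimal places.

1.17 km

Invert Athy's law: z = ln(n₀/n) / β
z = ln(0.7/0.36) / 0.57 = ln(1.944) / 0.57 = 0.6650 / 0.57 = 1.167 km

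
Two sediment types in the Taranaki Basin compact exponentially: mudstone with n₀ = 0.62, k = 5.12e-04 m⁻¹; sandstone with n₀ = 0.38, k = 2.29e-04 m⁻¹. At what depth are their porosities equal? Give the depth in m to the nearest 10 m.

Working in km (1 km = 1000 m; k in km⁻¹ = k in m⁻¹ × 1000):
Set n₀ₐ e^(−kₐz) = n₀ᵦ e^(−kᵦz) ⇒ ln(n₀ₐ/n₀ᵦ) = (kₐ − kᵦ)·z
z = ln(0.62/0.38) / (0.512 − 0.229) = 0.4895 / 0.283 = 1.730 km

1730 m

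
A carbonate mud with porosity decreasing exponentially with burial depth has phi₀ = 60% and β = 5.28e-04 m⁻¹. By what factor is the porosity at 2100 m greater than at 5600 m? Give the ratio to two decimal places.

Working in km (1 km = 1000 m; β in km⁻¹ = β in m⁻¹ × 1000):
phi(z₁)/phi(z₂) = e^(−β·z₁)/e^(−β·z₂) = e^{β(z₂−z₁)}
= exp(0.528 × 3.5) = exp(1.848) = 6.3471

6.35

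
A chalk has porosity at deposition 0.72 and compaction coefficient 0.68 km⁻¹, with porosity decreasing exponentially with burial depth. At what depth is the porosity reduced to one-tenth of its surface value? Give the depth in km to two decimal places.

phi/phi₀ = 1/10 ⇒ exp(−c·d) = 1/10 ⇒ d = ln(10) / c
d = 2.3026 / 0.68 = 3.386 km

3.39 km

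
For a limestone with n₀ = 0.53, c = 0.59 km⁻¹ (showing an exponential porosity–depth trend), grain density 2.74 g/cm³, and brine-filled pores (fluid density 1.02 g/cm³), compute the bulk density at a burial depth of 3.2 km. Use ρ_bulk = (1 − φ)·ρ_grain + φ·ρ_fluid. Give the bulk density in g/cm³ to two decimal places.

Porosity at depth: n = 0.53·exp(−0.59×3.2) = 0.53×0.1514 = 0.0802
Bulk density: ρ_b = (1−n)ρ_g + n·ρ_f = 0.9198×2.74 + 0.0802×1.02
       = 2.520 + 0.082 = 2.602 g/cm³

2.60 g/cm³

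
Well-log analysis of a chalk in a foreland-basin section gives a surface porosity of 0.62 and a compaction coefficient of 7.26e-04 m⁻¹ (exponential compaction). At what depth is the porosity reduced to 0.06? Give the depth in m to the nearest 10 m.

3220 m

Working in km (1 km = 1000 m; β in km⁻¹ = β in m⁻¹ × 1000):
Invert Athy's law: d = ln(phi₀/phi) / β
d = ln(0.62/0.06) / 0.726 = ln(10.33) / 0.726 = 2.3354 / 0.726 = 3.217 km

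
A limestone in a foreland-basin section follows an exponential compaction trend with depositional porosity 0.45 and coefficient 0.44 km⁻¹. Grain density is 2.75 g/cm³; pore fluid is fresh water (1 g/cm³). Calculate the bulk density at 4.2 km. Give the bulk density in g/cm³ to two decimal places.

2.63 g/cm³

Porosity at depth: phi = 0.45·exp(−0.44×4.2) = 0.45×0.1576 = 0.0709
Bulk density: ρ_b = (1−phi)ρ_g + phi·ρ_f = 0.9291×2.75 + 0.0709×1
       = 2.555 + 0.071 = 2.626 g/cm³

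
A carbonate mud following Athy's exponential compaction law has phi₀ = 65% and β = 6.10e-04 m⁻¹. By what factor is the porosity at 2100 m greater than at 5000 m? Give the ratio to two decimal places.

5.86

Working in km (1 km = 1000 m; β in km⁻¹ = β in m⁻¹ × 1000):
phi(Z₁)/phi(Z₂) = e^(−β·Z₁)/e^(−β·Z₂) = e^{β(Z₂−Z₁)}
= exp(0.61 × 2.9) = exp(1.769) = 5.8650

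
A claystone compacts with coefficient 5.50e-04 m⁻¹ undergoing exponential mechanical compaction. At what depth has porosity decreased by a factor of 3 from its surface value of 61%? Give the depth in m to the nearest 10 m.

2000 m

Working in km (1 km = 1000 m; k in km⁻¹ = k in m⁻¹ × 1000):
phi/phi₀ = 1/3 ⇒ exp(−k·d) = 1/3 ⇒ d = ln(3) / k
d = 1.0986 / 0.55 = 1.997 km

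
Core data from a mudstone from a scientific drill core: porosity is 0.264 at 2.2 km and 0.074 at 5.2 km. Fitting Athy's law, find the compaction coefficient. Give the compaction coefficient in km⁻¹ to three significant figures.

0.424 km⁻¹

Athy: phi(d) = phi₀ e^(−kd) ⇒ phi₁/phi₂ = e^{k(d₂−d₁)} ⇒ k = ln(phi₁/phi₂)/(d₂−d₁)
k = ln(0.264/0.074) / (5.2 − 2.2) = ln(3.568) / 3 = 1.2719 / 3 = 0.424 km⁻¹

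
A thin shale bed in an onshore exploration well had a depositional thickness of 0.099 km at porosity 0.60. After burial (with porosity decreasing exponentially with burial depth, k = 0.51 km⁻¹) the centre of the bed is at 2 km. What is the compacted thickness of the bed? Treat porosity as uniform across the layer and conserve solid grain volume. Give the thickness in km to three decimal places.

0.051 km

Porosity at 2 km: n = 0.6·exp(−0.51×2) = 0.2164
Solid-volume conservation: h(1−n) = h₀(1−n₀) ⇒ h = h₀·(1−n₀)/(1−n)
h = 0.099 × (1 − 0.6)/(1 − 0.2164) = 0.099 × 0.5104 = 0.0505 km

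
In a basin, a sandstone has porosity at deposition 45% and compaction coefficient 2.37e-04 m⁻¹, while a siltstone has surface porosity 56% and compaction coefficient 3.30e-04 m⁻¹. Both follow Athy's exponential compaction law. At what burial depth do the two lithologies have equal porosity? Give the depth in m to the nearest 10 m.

2350 m

Working in km (1 km = 1000 m; c in km⁻¹ = c in m⁻¹ × 1000):
Set n₀ₐ e^(−cₐz) = n₀ᵦ e^(−cᵦz) ⇒ ln(n₀ₐ/n₀ᵦ) = (cₐ − cᵦ)·z
z = ln(0.45/0.56) / (0.237 − 0.33) = -0.2187 / -0.093 = 2.351 km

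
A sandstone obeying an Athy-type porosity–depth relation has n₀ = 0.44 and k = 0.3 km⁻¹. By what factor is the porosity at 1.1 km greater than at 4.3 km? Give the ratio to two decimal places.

2.61

n(z₁)/n(z₂) = e^(−k·z₁)/e^(−k·z₂) = e^{k(z₂−z₁)}
= exp(0.3 × 3.2) = exp(0.96) = 2.6117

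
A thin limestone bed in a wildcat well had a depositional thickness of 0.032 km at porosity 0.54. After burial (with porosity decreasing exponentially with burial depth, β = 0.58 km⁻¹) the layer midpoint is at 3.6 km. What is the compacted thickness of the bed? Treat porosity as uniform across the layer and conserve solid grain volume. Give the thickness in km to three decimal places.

0.016 km

Porosity at 3.6 km: φ = 0.54·exp(−0.58×3.6) = 0.0669
Solid-volume conservation: h(1−φ) = h₀(1−φ₀) ⇒ h = h₀·(1−φ₀)/(1−φ)
h = 0.032 × (1 − 0.54)/(1 − 0.0669) = 0.032 × 0.4930 = 0.0158 km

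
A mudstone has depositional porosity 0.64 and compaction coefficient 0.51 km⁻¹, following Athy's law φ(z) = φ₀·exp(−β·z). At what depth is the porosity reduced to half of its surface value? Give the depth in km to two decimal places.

1.36 km

φ/φ₀ = 1/2 ⇒ exp(−β·z) = 1/2 ⇒ z = ln(2) / β
z = 0.6931 / 0.51 = 1.359 km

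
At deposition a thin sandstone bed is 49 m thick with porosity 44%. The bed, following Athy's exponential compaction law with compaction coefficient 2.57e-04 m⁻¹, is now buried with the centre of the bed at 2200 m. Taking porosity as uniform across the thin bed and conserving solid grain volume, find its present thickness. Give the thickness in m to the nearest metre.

37 m

Working in km (1 km = 1000 m; c in km⁻¹ = c in m⁻¹ × 1000):
Porosity at 2.2 km: phi = 0.44·exp(−0.257×2.2) = 0.2500
Solid-volume conservation: h(1−phi) = h₀(1−phi₀) ⇒ h = h₀·(1−phi₀)/(1−phi)
h = 0.049 × (1 − 0.44)/(1 − 0.2500) = 0.049 × 0.7466 = 0.0366 km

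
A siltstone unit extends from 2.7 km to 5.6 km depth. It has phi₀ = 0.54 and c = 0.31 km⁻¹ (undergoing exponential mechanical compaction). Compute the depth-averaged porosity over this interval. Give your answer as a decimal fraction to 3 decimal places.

0.154

⟨phi⟩ = (1/(d₂−d₁)) ∫ phi₀ e^(−cd) dd = phi₀·(e^(−c·d₁) − e^(−c·d₂)) / (c·(d₂−d₁))
e^(−0.31×2.7) = 0.4330; e^(−0.31×5.6) = 0.1762
⟨phi⟩ = 0.54 × (0.4330 − 0.1762) / (0.31 × 2.9) = 0.54 × 0.2856 = 0.1542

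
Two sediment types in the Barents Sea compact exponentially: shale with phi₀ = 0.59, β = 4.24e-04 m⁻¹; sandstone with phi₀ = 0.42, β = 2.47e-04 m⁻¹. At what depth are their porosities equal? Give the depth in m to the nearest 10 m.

1920 m

Working in km (1 km = 1000 m; β in km⁻¹ = β in m⁻¹ × 1000):
Set phi₀ₐ e^(−βₐz) = phi₀ᵦ e^(−βᵦz) ⇒ ln(phi₀ₐ/phi₀ᵦ) = (βₐ − βᵦ)·z
z = ln(0.59/0.42) / (0.424 − 0.247) = 0.3399 / 0.177 = 1.920 km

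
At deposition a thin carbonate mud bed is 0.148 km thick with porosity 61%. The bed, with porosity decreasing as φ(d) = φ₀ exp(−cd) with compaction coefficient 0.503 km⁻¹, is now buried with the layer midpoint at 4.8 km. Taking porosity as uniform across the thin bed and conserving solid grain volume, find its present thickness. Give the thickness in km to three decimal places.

0.061 km

Porosity at 4.8 km: φ = 0.61·exp(−0.503×4.8) = 0.0545
Solid-volume conservation: h(1−φ) = h₀(1−φ₀) ⇒ h = h₀·(1−φ₀)/(1−φ)
h = 0.148 × (1 − 0.61)/(1 − 0.0545) = 0.148 × 0.4125 = 0.0611 km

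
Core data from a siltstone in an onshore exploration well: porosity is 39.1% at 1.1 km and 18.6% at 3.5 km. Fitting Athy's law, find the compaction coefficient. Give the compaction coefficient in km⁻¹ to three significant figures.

Athy: n(Z) = n₀ e^(−βZ) ⇒ n₁/n₂ = e^{β(Z₂−Z₁)} ⇒ β = ln(n₁/n₂)/(Z₂−Z₁)
β = ln(0.391/0.186) / (3.5 − 1.1) = ln(2.102) / 2.4 = 0.7430 / 2.4 = 0.3096 km⁻¹

0.310 km⁻¹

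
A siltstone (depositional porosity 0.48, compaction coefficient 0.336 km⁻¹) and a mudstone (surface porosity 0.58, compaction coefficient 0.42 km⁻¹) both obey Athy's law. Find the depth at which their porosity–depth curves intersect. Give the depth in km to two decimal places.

Set phi₀ₐ e^(−kₐd) = phi₀ᵦ e^(−kᵦd) ⇒ ln(phi₀ₐ/phi₀ᵦ) = (kₐ − kᵦ)·d
d = ln(0.48/0.58) / (0.336 − 0.42) = -0.1892 / -0.084 = 2.253 km

2.25 km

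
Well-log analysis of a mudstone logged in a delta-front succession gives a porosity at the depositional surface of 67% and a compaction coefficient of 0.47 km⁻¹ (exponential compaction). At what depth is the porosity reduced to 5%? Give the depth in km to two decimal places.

Invert Athy's law: z = ln(phi₀/phi) / β
z = ln(0.67/0.05) / 0.47 = ln(13.4) / 0.47 = 2.5953 / 0.47 = 5.522 km

5.52 km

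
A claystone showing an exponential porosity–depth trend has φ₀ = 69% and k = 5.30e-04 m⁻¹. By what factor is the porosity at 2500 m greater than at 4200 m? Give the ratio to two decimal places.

Working in km (1 km = 1000 m; k in km⁻¹ = k in m⁻¹ × 1000):
φ(z₁)/φ(z₂) = e^(−k·z₁)/e^(−k·z₂) = e^{k(z₂−z₁)}
= exp(0.53 × 1.7) = exp(0.901) = 2.4621

2.46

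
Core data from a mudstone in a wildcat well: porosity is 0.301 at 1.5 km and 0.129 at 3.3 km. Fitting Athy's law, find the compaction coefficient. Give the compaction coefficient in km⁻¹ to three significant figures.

Athy: φ(Z) = φ₀ e^(−kZ) ⇒ φ₁/φ₂ = e^{k(Z₂−Z₁)} ⇒ k = ln(φ₁/φ₂)/(Z₂−Z₁)
k = ln(0.301/0.129) / (3.3 − 1.5) = ln(2.333) / 1.8 = 0.8473 / 1.8 = 0.4707 km⁻¹

0.471 km⁻¹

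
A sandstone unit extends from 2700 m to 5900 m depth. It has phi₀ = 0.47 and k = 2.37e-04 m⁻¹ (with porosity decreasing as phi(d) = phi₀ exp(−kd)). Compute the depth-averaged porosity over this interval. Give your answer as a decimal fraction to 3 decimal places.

Working in km (1 km = 1000 m; k in km⁻¹ = k in m⁻¹ × 1000):
⟨phi⟩ = (1/(d₂−d₁)) ∫ phi₀ e^(−kd) dd = phi₀·(e^(−k·d₁) − e^(−k·d₂)) / (k·(d₂−d₁))
e^(−0.237×2.7) = 0.5273; e^(−0.237×5.9) = 0.2470
⟨phi⟩ = 0.47 × (0.5273 − 0.2470) / (0.237 × 3.2) = 0.47 × 0.3696 = 0.1737

0.174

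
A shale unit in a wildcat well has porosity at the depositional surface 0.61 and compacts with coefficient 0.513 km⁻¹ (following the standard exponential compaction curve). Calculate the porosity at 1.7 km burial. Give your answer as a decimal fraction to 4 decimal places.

n = n₀·exp(−k·Z) = 0.61 × exp(−0.513 × 1.7) = 0.61 × exp(−0.8721)
  = 0.61 × 0.4181 = 0.2550

0.2550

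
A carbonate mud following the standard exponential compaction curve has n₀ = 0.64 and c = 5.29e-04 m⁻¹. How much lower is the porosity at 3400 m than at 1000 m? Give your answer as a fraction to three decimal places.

0.271

Working in km (1 km = 1000 m; c in km⁻¹ = c in m⁻¹ × 1000):
n(1) = 0.64·e^(−0.529×1) = 0.3771
n(3.4) = 0.64·e^(−0.529×3.4) = 0.1059
Δn = 0.3771 − 0.1059 = 0.2711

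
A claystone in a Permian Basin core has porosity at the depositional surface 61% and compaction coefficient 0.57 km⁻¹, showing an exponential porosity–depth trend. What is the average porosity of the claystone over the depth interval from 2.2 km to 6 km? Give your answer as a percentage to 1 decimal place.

7.1%

⟨φ⟩ = (1/(Z₂−Z₁)) ∫ φ₀ e^(−kZ) dZ = φ₀·(e^(−k·Z₁) − e^(−k·Z₂)) / (k·(Z₂−Z₁))
e^(−0.57×2.2) = 0.2854; e^(−0.57×6) = 0.0327
⟨φ⟩ = 0.61 × (0.2854 − 0.0327) / (0.57 × 3.8) = 0.61 × 0.1166 = 0.0712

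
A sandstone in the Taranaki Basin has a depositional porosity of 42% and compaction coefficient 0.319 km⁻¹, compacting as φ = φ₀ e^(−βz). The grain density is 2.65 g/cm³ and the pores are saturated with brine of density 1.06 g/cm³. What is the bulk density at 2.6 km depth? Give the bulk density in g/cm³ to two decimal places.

2.36 g/cm³

Porosity at depth: φ = 0.42·exp(−0.319×2.6) = 0.42×0.4363 = 0.1833
Bulk density: ρ_b = (1−φ)ρ_g + φ·ρ_f = 0.8167×2.65 + 0.1833×1.06
       = 2.164 + 0.194 = 2.359 g/cm³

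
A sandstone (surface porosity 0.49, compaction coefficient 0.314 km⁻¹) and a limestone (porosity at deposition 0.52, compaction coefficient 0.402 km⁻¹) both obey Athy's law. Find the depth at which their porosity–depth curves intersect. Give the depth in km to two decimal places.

Set phi₀ₐ e^(−cₐd) = phi₀ᵦ e^(−cᵦd) ⇒ ln(phi₀ₐ/phi₀ᵦ) = (cₐ − cᵦ)·d
d = ln(0.49/0.52) / (0.314 − 0.402) = -0.0594 / -0.088 = 0.675 km

0.68 km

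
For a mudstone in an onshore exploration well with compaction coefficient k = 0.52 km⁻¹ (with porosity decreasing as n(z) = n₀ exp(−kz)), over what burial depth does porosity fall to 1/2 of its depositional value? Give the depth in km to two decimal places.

n/n₀ = 1/2 ⇒ exp(−k·z) = 1/2 ⇒ z = ln(2) / k
z = 0.6931 / 0.52 = 1.333 km

1.33 km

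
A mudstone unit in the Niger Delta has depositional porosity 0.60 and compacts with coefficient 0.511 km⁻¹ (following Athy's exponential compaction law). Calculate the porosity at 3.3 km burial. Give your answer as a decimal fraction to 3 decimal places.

n = n₀·exp(−c·Z) = 0.6 × exp(−0.511 × 3.3) = 0.6 × exp(−1.686)
  = 0.6 × 0.1852 = 0.1111

0.111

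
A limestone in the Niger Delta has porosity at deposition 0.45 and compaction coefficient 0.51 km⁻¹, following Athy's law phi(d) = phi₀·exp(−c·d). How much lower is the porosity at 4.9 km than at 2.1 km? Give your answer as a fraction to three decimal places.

0.117

phi(2.1) = 0.45·e^(−0.51×2.1) = 0.1542
phi(4.9) = 0.45·e^(−0.51×4.9) = 0.0370
Δphi = 0.1542 − 0.0370 = 0.1172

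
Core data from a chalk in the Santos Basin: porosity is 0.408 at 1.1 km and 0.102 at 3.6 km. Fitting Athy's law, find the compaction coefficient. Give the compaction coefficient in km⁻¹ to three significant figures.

0.555 km⁻¹

Athy: phi(Z) = phi₀ e^(−cZ) ⇒ phi₁/phi₂ = e^{c(Z₂−Z₁)} ⇒ c = ln(phi₁/phi₂)/(Z₂−Z₁)
c = ln(0.408/0.102) / (3.6 − 1.1) = ln(4) / 2.5 = 1.3863 / 2.5 = 0.5545 km⁻¹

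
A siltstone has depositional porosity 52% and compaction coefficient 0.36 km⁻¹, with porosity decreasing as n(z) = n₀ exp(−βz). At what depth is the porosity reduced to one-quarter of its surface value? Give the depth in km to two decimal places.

3.85 km

n/n₀ = 1/4 ⇒ exp(−β·z) = 1/4 ⇒ z = ln(4) / β
z = 1.3863 / 0.36 = 3.851 km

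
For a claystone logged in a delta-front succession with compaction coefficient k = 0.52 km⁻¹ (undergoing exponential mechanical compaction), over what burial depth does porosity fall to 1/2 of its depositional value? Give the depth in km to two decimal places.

n/n₀ = 1/2 ⇒ exp(−k·Z) = 1/2 ⇒ Z = ln(2) / k
Z = 0.6931 / 0.52 = 1.333 km

1.33 km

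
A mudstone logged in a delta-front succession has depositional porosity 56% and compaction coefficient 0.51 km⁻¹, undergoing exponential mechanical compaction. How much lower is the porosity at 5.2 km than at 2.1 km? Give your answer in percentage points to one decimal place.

15.2 percentage points

φ(2.1) = 0.56·e^(−0.51×2.1) = 0.1919
φ(5.2) = 0.56·e^(−0.51×5.2) = 0.0395
Δφ = 0.1919 − 0.0395 = 0.1524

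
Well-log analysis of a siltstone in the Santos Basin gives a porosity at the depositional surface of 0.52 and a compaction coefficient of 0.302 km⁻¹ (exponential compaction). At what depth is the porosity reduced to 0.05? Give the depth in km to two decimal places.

7.75 km

Invert Athy's law: Z = ln(φ₀/φ) / β
Z = ln(0.52/0.05) / 0.302 = ln(10.4) / 0.302 = 2.3418 / 0.302 = 7.754 km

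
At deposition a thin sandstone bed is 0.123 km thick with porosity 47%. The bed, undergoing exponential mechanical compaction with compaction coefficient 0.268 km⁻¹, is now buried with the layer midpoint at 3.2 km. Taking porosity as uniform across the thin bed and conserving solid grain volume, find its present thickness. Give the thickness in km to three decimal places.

Porosity at 3.2 km: n = 0.47·exp(−0.268×3.2) = 0.1994
Solid-volume conservation: h(1−n) = h₀(1−n₀) ⇒ h = h₀·(1−n₀)/(1−n)
h = 0.123 × (1 − 0.47)/(1 − 0.1994) = 0.123 × 0.6620 = 0.0814 km

0.081 km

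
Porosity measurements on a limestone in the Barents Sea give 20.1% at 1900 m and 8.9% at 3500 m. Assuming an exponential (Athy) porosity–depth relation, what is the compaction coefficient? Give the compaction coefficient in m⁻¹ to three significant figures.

Working in km (1 km = 1000 m; c in km⁻¹ = c in m⁻¹ × 1000):
Athy: n(z) = n₀ e^(−cz) ⇒ n₁/n₂ = e^{c(z₂−z₁)} ⇒ c = ln(n₁/n₂)/(z₂−z₁)
c = ln(0.201/0.089) / (3.5 − 1.9) = ln(2.258) / 1.6 = 0.8147 / 1.6 = 0.5092 km⁻¹

0.000509 m⁻¹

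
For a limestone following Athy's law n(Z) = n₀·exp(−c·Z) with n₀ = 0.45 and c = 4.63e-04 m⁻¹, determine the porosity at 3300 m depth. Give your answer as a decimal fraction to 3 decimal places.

0.098

Working in km (1 km = 1000 m; c in km⁻¹ = c in m⁻¹ × 1000):
n = n₀·exp(−c·Z) = 0.45 × exp(−0.463 × 3.3) = 0.45 × exp(−1.528)
  = 0.45 × 0.2170 = 0.0976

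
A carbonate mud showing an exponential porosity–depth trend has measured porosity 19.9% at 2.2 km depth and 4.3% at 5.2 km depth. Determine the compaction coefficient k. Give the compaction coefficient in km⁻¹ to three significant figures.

0.511 km⁻¹

Athy: n(z) = n₀ e^(−kz) ⇒ n₁/n₂ = e^{k(z₂−z₁)} ⇒ k = ln(n₁/n₂)/(z₂−z₁)
k = ln(0.199/0.043) / (5.2 − 2.2) = ln(4.628) / 3 = 1.5321 / 3 = 0.5107 km⁻¹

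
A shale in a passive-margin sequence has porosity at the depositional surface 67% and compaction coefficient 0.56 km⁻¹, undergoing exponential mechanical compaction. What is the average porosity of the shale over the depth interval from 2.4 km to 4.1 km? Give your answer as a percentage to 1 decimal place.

11.3%

⟨φ⟩ = (1/(d₂−d₁)) ∫ φ₀ e^(−cd) dd = φ₀·(e^(−c·d₁) − e^(−c·d₂)) / (c·(d₂−d₁))
e^(−0.56×2.4) = 0.2608; e^(−0.56×4.1) = 0.1007
⟨φ⟩ = 0.67 × (0.2608 − 0.1007) / (0.56 × 1.7) = 0.67 × 0.1682 = 0.1127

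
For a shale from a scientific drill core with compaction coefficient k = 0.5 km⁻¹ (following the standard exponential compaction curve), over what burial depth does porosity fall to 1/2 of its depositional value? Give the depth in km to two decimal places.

phi/phi₀ = 1/2 ⇒ exp(−k·Z) = 1/2 ⇒ Z = ln(2) / k
Z = 0.6931 / 0.5 = 1.386 km

1.39 km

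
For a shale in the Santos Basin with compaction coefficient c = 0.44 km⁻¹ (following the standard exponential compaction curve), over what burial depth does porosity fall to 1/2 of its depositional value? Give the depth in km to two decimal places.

phi/phi₀ = 1/2 ⇒ exp(−c·Z) = 1/2 ⇒ Z = ln(2) / c
Z = 0.6931 / 0.44 = 1.575 km

1.58 km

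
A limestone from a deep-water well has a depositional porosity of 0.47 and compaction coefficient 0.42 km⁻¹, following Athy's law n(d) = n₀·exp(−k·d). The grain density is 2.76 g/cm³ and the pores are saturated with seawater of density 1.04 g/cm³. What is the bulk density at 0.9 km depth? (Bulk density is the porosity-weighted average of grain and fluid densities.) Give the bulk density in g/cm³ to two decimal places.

2.21 g/cm³

Porosity at depth: n = 0.47·exp(−0.42×0.9) = 0.47×0.6852 = 0.3221
Bulk density: ρ_b = (1−n)ρ_g + n·ρ_f = 0.6779×2.76 + 0.3221×1.04
       = 1.871 + 0.335 = 2.206 g/cm³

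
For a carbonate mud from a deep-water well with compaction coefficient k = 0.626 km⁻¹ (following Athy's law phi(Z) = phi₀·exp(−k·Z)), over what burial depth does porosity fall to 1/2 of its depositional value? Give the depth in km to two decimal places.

phi/phi₀ = 1/2 ⇒ exp(−k·Z) = 1/2 ⇒ Z = ln(2) / k
Z = 0.6931 / 0.626 = 1.107 km

1.11 km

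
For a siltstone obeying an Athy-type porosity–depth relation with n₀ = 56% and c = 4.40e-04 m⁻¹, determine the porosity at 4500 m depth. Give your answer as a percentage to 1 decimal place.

7.7%

Working in km (1 km = 1000 m; c in km⁻¹ = c in m⁻¹ × 1000):
n = n₀·exp(−c·Z) = 0.56 × exp(−0.44 × 4.5) = 0.56 × exp(−1.98)
  = 0.56 × 0.1381 = 0.0773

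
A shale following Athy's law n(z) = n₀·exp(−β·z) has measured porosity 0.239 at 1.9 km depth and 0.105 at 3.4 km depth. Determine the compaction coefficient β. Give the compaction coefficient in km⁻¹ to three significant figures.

Athy: n(z) = n₀ e^(−βz) ⇒ n₁/n₂ = e^{β(z₂−z₁)} ⇒ β = ln(n₁/n₂)/(z₂−z₁)
β = ln(0.239/0.105) / (3.4 − 1.9) = ln(2.276) / 1.5 = 0.8225 / 1.5 = 0.5483 km⁻¹

0.548 km⁻¹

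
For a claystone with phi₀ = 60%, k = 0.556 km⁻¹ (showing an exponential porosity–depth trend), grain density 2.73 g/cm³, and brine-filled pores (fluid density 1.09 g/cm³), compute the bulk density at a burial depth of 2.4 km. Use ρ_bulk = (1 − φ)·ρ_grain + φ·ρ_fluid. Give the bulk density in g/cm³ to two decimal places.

2.47 g/cm³

Porosity at depth: phi = 0.6·exp(−0.556×2.4) = 0.6×0.2633 = 0.1580
Bulk density: ρ_b = (1−phi)ρ_g + phi·ρ_f = 0.8420×2.73 + 0.1580×1.09
       = 2.299 + 0.172 = 2.471 g/cm³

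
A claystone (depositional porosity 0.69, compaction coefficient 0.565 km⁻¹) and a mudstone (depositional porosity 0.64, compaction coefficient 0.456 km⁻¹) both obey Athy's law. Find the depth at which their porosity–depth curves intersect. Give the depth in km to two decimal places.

Set phi₀ₐ e^(−βₐd) = phi₀ᵦ e^(−βᵦd) ⇒ ln(phi₀ₐ/phi₀ᵦ) = (βₐ − βᵦ)·d
d = ln(0.69/0.64) / (0.565 − 0.456) = 0.0752 / 0.109 = 0.690 km

0.69 km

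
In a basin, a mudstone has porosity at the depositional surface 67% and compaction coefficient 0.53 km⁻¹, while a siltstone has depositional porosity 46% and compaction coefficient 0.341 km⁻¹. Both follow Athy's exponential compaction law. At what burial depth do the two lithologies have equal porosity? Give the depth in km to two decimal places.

Set φ₀ₐ e^(−kₐd) = φ₀ᵦ e^(−kᵦd) ⇒ ln(φ₀ₐ/φ₀ᵦ) = (kₐ − kᵦ)·d
d = ln(0.67/0.46) / (0.53 − 0.341) = 0.3761 / 0.189 = 1.990 km

1.99 km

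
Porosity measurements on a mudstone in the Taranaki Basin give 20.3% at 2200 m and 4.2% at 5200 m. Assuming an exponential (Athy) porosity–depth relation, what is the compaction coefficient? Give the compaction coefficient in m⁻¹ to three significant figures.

0.000525 m⁻¹

Working in km (1 km = 1000 m; c in km⁻¹ = c in m⁻¹ × 1000):
Athy: φ(z) = φ₀ e^(−cz) ⇒ φ₁/φ₂ = e^{c(z₂−z₁)} ⇒ c = ln(φ₁/φ₂)/(z₂−z₁)
c = ln(0.203/0.042) / (5.2 − 2.2) = ln(4.833) / 3 = 1.5755 / 3 = 0.5252 km⁻¹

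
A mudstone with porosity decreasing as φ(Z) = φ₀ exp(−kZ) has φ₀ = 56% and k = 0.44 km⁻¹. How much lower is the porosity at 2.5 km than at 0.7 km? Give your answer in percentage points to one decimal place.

φ(0.7) = 0.56·e^(−0.44×0.7) = 0.4116
φ(2.5) = 0.56·e^(−0.44×2.5) = 0.1864
Δφ = 0.4116 − 0.1864 = 0.2251

22.5 percentage points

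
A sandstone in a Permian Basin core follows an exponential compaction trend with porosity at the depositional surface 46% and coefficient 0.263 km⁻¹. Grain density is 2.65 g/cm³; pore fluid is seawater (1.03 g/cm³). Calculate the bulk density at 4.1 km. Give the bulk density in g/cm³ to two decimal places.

Porosity at depth: phi = 0.46·exp(−0.263×4.1) = 0.46×0.3402 = 0.1565
Bulk density: ρ_b = (1−phi)ρ_g + phi·ρ_f = 0.8435×2.65 + 0.1565×1.03
       = 2.235 + 0.161 = 2.397 g/cm³

2.40 g/cm³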